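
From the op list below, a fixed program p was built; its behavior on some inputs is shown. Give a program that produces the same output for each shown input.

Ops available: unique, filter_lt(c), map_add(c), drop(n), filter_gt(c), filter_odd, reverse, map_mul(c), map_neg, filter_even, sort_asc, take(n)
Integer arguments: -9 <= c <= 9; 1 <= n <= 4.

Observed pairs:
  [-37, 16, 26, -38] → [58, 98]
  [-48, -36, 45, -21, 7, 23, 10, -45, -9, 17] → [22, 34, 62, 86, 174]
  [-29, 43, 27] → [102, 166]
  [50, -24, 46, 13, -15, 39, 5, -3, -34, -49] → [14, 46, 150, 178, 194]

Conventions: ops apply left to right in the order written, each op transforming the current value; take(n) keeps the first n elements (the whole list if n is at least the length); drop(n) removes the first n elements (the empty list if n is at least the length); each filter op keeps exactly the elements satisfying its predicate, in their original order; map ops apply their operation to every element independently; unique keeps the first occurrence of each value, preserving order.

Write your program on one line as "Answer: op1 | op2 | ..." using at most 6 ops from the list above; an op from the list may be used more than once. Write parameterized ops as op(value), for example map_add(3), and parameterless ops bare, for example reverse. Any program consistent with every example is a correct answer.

map_mul(-4) | reverse | map_add(6) | filter_lt(-5) | map_neg | sort_asc

Check, running the answer program on each example:
  [-37, 16, 26, -38] -> [148, -64, -104, 152] -> [152, -104, -64, 148] -> [158, -98, -58, 154] -> [-98, -58] -> [98, 58] -> [58, 98]
  [-48, -36, 45, -21, 7, 23, 10, -45, -9, 17] -> [192, 144, -180, 84, -28, -92, -40, 180, 36, -68] -> [-68, 36, 180, -40, -92, -28, 84, -180, 144, 192] -> [-62, 42, 186, -34, -86, -22, 90, -174, 150, 198] -> [-62, -34, -86, -22, -174] -> [62, 34, 86, 22, 174] -> [22, 34, 62, 86, 174]
  [-29, 43, 27] -> [116, -172, -108] -> [-108, -172, 116] -> [-102, -166, 122] -> [-102, -166] -> [102, 166] -> [102, 166]
  [50, -24, 46, 13, -15, 39, 5, -3, -34, -49] -> [-200, 96, -184, -52, 60, -156, -20, 12, 136, 196] -> [196, 136, 12, -20, -156, 60, -52, -184, 96, -200] -> [202, 142, 18, -14, -150, 66, -46, -178, 102, -194] -> [-14, -150, -46, -178, -194] -> [14, 150, 46, 178, 194] -> [14, 46, 150, 178, 194]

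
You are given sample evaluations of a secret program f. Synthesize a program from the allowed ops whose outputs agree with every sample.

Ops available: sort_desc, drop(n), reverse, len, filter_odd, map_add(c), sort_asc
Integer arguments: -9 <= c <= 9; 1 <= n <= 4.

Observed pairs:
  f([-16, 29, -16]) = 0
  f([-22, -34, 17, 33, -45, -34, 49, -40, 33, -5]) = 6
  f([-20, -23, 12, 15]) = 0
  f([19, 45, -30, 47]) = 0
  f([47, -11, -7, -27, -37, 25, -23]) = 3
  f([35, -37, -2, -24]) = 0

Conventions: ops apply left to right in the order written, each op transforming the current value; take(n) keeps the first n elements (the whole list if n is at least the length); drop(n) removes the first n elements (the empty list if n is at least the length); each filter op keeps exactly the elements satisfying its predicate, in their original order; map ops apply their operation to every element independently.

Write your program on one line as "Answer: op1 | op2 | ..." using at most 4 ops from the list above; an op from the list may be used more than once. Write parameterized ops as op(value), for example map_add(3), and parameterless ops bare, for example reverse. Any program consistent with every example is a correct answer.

drop(1) | sort_asc | drop(3) | len

Check, running the answer program on each example:
  [-16, 29, -16] -> [29, -16] -> [-16, 29] -> [] -> 0
  [-22, -34, 17, 33, -45, -34, 49, -40, 33, -5] -> [-34, 17, 33, -45, -34, 49, -40, 33, -5] -> [-45, -40, -34, -34, -5, 17, 33, 33, 49] -> [-34, -5, 17, 33, 33, 49] -> 6
  [-20, -23, 12, 15] -> [-23, 12, 15] -> [-23, 12, 15] -> [] -> 0
  [19, 45, -30, 47] -> [45, -30, 47] -> [-30, 45, 47] -> [] -> 0
  [47, -11, -7, -27, -37, 25, -23] -> [-11, -7, -27, -37, 25, -23] -> [-37, -27, -23, -11, -7, 25] -> [-11, -7, 25] -> 3
  [35, -37, -2, -24] -> [-37, -2, -24] -> [-37, -24, -2] -> [] -> 0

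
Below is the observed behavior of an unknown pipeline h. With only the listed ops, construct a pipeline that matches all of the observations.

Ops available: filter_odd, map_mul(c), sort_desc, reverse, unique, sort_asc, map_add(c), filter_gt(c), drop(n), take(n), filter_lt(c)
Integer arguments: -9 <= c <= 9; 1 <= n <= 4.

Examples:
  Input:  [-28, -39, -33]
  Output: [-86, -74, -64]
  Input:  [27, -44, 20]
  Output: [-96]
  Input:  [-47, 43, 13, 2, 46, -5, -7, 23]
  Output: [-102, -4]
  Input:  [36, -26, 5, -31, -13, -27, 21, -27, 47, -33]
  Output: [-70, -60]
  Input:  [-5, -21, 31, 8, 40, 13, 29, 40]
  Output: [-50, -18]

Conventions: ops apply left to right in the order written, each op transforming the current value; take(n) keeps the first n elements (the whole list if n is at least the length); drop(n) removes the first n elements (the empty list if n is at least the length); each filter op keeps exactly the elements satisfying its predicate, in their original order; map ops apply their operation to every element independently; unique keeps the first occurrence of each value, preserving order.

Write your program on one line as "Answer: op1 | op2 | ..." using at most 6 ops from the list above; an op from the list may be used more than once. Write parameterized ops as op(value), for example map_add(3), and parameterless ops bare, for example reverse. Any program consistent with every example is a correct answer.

take(4) | sort_desc | map_add(-4) | map_mul(2) | sort_asc | filter_lt(0)

Check, running the answer program on each example:
  [-28, -39, -33] -> [-28, -39, -33] -> [-28, -33, -39] -> [-32, -37, -43] -> [-64, -74, -86] -> [-86, -74, -64] -> [-86, -74, -64]
  [27, -44, 20] -> [27, -44, 20] -> [27, 20, -44] -> [23, 16, -48] -> [46, 32, -96] -> [-96, 32, 46] -> [-96]
  [-47, 43, 13, 2, 46, -5, -7, 23] -> [-47, 43, 13, 2] -> [43, 13, 2, -47] -> [39, 9, -2, -51] -> [78, 18, -4, -102] -> [-102, -4, 18, 78] -> [-102, -4]
  [36, -26, 5, -31, -13, -27, 21, -27, 47, -33] -> [36, -26, 5, -31] -> [36, 5, -26, -31] -> [32, 1, -30, -35] -> [64, 2, -60, -70] -> [-70, -60, 2, 64] -> [-70, -60]
  [-5, -21, 31, 8, 40, 13, 29, 40] -> [-5, -21, 31, 8] -> [31, 8, -5, -21] -> [27, 4, -9, -25] -> [54, 8, -18, -50] -> [-50, -18, 8, 54] -> [-50, -18]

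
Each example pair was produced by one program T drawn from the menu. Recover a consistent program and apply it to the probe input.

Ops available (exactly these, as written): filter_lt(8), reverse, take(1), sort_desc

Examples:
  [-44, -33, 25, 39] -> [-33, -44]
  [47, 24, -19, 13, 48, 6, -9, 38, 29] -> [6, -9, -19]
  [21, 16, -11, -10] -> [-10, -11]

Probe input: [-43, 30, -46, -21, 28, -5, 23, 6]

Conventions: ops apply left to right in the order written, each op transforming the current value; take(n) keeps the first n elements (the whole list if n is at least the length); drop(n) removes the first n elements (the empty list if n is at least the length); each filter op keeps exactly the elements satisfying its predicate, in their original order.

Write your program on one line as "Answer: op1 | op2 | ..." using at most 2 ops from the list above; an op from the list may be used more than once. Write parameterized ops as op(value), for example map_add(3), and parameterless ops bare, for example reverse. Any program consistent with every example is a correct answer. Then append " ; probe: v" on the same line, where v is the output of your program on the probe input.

sort_desc | filter_lt(8) ; probe: [6, -5, -21, -43, -46]

Check, running the answer program on each example:
  [-44, -33, 25, 39] -> [39, 25, -33, -44] -> [-33, -44]
  [47, 24, -19, 13, 48, 6, -9, 38, 29] -> [48, 47, 38, 29, 24, 13, 6, -9, -19] -> [6, -9, -19]
  [21, 16, -11, -10] -> [21, 16, -10, -11] -> [-10, -11]
  probe: [-43, 30, -46, -21, 28, -5, 23, 6] -> [30, 28, 23, 6, -5, -21, -43, -46] -> [6, -5, -21, -43, -46]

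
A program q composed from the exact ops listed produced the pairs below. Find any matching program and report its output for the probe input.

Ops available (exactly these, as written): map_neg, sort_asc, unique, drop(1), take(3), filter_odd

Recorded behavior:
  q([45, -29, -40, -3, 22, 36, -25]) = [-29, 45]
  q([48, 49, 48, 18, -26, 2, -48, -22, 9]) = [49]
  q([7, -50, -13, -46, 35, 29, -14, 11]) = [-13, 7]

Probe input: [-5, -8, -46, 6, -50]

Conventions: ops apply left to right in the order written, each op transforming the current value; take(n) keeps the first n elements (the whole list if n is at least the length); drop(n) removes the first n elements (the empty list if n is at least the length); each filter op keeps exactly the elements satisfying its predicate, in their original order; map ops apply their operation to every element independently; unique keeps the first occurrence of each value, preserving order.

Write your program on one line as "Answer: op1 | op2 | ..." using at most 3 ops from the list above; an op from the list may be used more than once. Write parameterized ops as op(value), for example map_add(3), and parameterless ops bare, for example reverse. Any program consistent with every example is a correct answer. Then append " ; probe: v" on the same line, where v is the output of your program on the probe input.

take(3) | filter_odd | sort_asc ; probe: [-5]

Check, running the answer program on each example:
  [45, -29, -40, -3, 22, 36, -25] -> [45, -29, -40] -> [45, -29] -> [-29, 45]
  [48, 49, 48, 18, -26, 2, -48, -22, 9] -> [48, 49, 48] -> [49] -> [49]
  [7, -50, -13, -46, 35, 29, -14, 11] -> [7, -50, -13] -> [7, -13] -> [-13, 7]
  probe: [-5, -8, -46, 6, -50] -> [-5, -8, -46] -> [-5] -> [-5]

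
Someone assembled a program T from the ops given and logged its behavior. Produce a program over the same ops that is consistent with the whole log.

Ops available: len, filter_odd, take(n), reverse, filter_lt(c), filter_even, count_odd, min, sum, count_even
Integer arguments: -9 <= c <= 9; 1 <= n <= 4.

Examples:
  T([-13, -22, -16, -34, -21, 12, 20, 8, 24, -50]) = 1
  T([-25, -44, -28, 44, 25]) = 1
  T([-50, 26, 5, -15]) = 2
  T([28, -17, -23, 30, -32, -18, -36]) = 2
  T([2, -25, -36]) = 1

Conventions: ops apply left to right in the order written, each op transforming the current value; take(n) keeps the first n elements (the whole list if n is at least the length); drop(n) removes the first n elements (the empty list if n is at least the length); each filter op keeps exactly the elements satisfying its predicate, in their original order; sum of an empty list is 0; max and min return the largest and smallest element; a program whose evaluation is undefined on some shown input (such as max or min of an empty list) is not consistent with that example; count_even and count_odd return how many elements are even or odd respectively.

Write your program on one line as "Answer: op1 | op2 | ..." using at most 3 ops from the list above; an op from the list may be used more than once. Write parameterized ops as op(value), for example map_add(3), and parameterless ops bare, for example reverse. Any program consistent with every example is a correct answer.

take(4) | filter_odd | len

Check, running the answer program on each example:
  [-13, -22, -16, -34, -21, 12, 20, 8, 24, -50] -> [-13, -22, -16, -34] -> [-13] -> 1
  [-25, -44, -28, 44, 25] -> [-25, -44, -28, 44] -> [-25] -> 1
  [-50, 26, 5, -15] -> [-50, 26, 5, -15] -> [5, -15] -> 2
  [28, -17, -23, 30, -32, -18, -36] -> [28, -17, -23, 30] -> [-17, -23] -> 2
  [2, -25, -36] -> [2, -25, -36] -> [-25] -> 1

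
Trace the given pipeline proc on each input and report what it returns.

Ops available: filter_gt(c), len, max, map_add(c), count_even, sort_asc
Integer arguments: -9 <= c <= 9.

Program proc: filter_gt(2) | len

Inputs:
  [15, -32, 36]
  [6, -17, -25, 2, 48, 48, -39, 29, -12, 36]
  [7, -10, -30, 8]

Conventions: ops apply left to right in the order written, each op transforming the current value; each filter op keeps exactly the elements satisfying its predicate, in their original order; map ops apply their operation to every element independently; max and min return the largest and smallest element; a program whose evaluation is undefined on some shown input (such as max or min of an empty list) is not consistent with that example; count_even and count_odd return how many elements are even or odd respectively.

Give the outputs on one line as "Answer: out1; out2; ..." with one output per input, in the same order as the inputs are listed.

2; 5; 2

Execution, op by op:
  [15, -32, 36] -> [15, 36] -> 2
  [6, -17, -25, 2, 48, 48, -39, 29, -12, 36] -> [6, 48, 48, 29, 36] -> 5
  [7, -10, -30, 8] -> [7, 8] -> 2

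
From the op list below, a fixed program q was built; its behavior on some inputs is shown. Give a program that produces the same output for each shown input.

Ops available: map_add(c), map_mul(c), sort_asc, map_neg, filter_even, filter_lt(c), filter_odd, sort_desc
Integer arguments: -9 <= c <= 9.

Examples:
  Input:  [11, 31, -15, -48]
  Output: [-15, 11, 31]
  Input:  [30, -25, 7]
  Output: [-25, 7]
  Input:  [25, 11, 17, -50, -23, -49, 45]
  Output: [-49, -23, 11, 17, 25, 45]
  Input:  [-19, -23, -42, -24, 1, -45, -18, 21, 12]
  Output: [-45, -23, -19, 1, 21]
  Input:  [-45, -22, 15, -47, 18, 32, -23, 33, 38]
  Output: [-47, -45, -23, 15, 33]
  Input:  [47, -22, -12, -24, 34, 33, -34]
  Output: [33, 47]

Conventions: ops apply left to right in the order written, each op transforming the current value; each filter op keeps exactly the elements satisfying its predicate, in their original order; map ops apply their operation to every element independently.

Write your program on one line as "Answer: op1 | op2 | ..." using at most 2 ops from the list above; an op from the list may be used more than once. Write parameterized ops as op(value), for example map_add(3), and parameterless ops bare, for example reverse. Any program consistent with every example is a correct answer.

sort_asc | filter_odd

Check, running the answer program on each example:
  [11, 31, -15, -48] -> [-48, -15, 11, 31] -> [-15, 11, 31]
  [30, -25, 7] -> [-25, 7, 30] -> [-25, 7]
  [25, 11, 17, -50, -23, -49, 45] -> [-50, -49, -23, 11, 17, 25, 45] -> [-49, -23, 11, 17, 25, 45]
  [-19, -23, -42, -24, 1, -45, -18, 21, 12] -> [-45, -42, -24, -23, -19, -18, 1, 12, 21] -> [-45, -23, -19, 1, 21]
  [-45, -22, 15, -47, 18, 32, -23, 33, 38] -> [-47, -45, -23, -22, 15, 18, 32, 33, 38] -> [-47, -45, -23, 15, 33]
  [47, -22, -12, -24, 34, 33, -34] -> [-34, -24, -22, -12, 33, 34, 47] -> [33, 47]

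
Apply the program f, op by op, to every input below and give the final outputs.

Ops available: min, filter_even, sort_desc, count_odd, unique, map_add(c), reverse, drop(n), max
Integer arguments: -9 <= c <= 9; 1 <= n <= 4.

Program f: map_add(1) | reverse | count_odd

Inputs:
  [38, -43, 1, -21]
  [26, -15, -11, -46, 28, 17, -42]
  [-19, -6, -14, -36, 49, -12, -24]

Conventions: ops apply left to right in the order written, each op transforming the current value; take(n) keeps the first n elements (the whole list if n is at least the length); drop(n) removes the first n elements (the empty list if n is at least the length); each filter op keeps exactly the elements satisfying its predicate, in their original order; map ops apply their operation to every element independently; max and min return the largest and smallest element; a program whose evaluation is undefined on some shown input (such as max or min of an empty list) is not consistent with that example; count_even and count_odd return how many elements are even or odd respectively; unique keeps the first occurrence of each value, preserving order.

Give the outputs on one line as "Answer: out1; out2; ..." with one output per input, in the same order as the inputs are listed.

1; 4; 5

Execution, op by op:
  [38, -43, 1, -21] -> [39, -42, 2, -20] -> [-20, 2, -42, 39] -> 1
  [26, -15, -11, -46, 28, 17, -42] -> [27, -14, -10, -45, 29, 18, -41] -> [-41, 18, 29, -45, -10, -14, 27] -> 4
  [-19, -6, -14, -36, 49, -12, -24] -> [-18, -5, -13, -35, 50, -11, -23] -> [-23, -11, 50, -35, -13, -5, -18] -> 5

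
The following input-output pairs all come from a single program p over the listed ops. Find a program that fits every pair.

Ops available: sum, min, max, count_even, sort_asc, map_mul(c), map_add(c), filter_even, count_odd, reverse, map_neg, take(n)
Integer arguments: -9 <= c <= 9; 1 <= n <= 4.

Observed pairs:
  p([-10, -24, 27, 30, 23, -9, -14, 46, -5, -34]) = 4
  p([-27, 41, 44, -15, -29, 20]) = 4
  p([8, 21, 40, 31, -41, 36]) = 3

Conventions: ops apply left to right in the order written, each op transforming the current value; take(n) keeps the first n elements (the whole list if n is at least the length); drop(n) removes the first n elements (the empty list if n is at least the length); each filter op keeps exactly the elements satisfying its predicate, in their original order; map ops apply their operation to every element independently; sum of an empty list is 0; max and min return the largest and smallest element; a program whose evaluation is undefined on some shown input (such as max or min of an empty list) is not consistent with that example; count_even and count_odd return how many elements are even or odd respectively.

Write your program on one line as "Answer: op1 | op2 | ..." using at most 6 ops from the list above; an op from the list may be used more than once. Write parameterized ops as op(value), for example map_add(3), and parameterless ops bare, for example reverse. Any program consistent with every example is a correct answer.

map_neg | map_add(-9) | reverse | filter_even | map_neg | count_even

Check, running the answer program on each example:
  [-10, -24, 27, 30, 23, -9, -14, 46, -5, -34] -> [10, 24, -27, -30, -23, 9, 14, -46, 5, 34] -> [1, 15, -36, -39, -32, 0, 5, -55, -4, 25] -> [25, -4, -55, 5, 0, -32, -39, -36, 15, 1] -> [-4, 0, -32, -36] -> [4, 0, 32, 36] -> 4
  [-27, 41, 44, -15, -29, 20] -> [27, -41, -44, 15, 29, -20] -> [18, -50, -53, 6, 20, -29] -> [-29, 20, 6, -53, -50, 18] -> [20, 6, -50, 18] -> [-20, -6, 50, -18] -> 4
  [8, 21, 40, 31, -41, 36] -> [-8, -21, -40, -31, 41, -36] -> [-17, -30, -49, -40, 32, -45] -> [-45, 32, -40, -49, -30, -17] -> [32, -40, -30] -> [-32, 40, 30] -> 3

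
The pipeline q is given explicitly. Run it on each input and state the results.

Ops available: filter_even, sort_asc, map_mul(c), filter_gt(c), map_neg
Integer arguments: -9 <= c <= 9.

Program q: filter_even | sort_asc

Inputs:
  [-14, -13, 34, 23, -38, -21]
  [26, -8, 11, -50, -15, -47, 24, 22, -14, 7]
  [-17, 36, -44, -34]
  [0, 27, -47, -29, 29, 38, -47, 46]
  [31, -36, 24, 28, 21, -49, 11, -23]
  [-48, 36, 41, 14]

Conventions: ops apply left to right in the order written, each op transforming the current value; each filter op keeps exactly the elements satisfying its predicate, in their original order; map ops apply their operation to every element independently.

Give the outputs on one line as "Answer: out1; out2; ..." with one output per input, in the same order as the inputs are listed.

Execution, op by op:
  [-14, -13, 34, 23, -38, -21] -> [-14, 34, -38] -> [-38, -14, 34]
  [26, -8, 11, -50, -15, -47, 24, 22, -14, 7] -> [26, -8, -50, 24, 22, -14] -> [-50, -14, -8, 22, 24, 26]
  [-17, 36, -44, -34] -> [36, -44, -34] -> [-44, -34, 36]
  [0, 27, -47, -29, 29, 38, -47, 46] -> [0, 38, 46] -> [0, 38, 46]
  [31, -36, 24, 28, 21, -49, 11, -23] -> [-36, 24, 28] -> [-36, 24, 28]
  [-48, 36, 41, 14] -> [-48, 36, 14] -> [-48, 14, 36]

[-38, -14, 34]; [-50, -14, -8, 22, 24, 26]; [-44, -34, 36]; [0, 38, 46]; [-36, 24, 28]; [-48, 14, 36]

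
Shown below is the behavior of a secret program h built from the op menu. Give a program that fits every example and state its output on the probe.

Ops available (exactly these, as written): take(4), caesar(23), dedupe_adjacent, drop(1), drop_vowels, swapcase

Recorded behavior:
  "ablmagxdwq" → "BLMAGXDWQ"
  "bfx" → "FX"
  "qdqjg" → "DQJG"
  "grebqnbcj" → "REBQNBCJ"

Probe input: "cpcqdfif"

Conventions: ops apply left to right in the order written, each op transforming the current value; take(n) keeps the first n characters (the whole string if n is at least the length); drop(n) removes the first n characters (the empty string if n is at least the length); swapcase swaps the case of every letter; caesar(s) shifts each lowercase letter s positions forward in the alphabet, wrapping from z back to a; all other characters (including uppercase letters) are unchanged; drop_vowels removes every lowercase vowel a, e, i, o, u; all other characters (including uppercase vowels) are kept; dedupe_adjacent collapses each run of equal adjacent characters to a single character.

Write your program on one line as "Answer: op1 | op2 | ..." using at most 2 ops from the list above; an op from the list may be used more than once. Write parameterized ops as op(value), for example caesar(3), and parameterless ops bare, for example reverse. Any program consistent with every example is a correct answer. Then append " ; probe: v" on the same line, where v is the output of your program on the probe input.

swapcase | drop(1) ; probe: "PCQDFIF"

Check, running the answer program on each example:
  "ablmagxdwq" -> "ABLMAGXDWQ" -> "BLMAGXDWQ"
  "bfx" -> "BFX" -> "FX"
  "qdqjg" -> "QDQJG" -> "DQJG"
  "grebqnbcj" -> "GREBQNBCJ" -> "REBQNBCJ"
  probe: "cpcqdfif" -> "CPCQDFIF" -> "PCQDFIF"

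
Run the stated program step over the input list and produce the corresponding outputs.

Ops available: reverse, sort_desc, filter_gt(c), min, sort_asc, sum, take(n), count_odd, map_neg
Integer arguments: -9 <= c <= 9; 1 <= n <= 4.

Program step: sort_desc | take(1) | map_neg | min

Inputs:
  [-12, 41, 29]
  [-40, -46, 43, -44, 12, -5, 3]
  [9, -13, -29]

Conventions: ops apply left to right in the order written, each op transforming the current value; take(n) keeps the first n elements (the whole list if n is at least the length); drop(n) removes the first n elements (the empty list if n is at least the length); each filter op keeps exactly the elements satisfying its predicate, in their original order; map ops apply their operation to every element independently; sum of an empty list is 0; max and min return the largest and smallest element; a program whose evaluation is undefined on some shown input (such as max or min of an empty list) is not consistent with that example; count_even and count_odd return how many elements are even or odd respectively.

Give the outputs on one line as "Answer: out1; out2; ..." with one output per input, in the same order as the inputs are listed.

-41; -43; -9

Execution, op by op:
  [-12, 41, 29] -> [41, 29, -12] -> [41] -> [-41] -> -41
  [-40, -46, 43, -44, 12, -5, 3] -> [43, 12, 3, -5, -40, -44, -46] -> [43] -> [-43] -> -43
  [9, -13, -29] -> [9, -13, -29] -> [9] -> [-9] -> -9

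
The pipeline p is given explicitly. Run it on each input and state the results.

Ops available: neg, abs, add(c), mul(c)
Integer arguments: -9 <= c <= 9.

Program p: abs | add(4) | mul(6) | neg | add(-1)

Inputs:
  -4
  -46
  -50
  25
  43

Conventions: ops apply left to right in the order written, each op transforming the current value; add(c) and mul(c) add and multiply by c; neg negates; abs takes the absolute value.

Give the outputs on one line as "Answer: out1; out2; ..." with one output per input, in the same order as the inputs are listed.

-49; -301; -325; -175; -283

Execution, op by op:
  -4 -> 4 -> 8 -> 48 -> -48 -> -49
  -46 -> 46 -> 50 -> 300 -> -300 -> -301
  -50 -> 50 -> 54 -> 324 -> -324 -> -325
  25 -> 25 -> 29 -> 174 -> -174 -> -175
  43 -> 43 -> 47 -> 282 -> -282 -> -283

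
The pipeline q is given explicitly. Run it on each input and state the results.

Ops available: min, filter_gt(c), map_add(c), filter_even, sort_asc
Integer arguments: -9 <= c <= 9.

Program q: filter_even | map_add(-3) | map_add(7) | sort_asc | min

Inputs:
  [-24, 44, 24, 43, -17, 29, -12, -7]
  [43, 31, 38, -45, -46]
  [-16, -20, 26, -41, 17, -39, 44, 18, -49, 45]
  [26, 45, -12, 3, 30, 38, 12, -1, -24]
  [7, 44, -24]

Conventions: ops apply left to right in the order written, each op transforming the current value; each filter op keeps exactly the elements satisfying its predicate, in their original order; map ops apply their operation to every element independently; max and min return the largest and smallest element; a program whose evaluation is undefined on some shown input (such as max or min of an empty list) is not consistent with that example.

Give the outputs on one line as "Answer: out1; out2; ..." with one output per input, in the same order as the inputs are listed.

-20; -42; -16; -20; -20

Execution, op by op:
  [-24, 44, 24, 43, -17, 29, -12, -7] -> [-24, 44, 24, -12] -> [-27, 41, 21, -15] -> [-20, 48, 28, -8] -> [-20, -8, 28, 48] -> -20
  [43, 31, 38, -45, -46] -> [38, -46] -> [35, -49] -> [42, -42] -> [-42, 42] -> -42
  [-16, -20, 26, -41, 17, -39, 44, 18, -49, 45] -> [-16, -20, 26, 44, 18] -> [-19, -23, 23, 41, 15] -> [-12, -16, 30, 48, 22] -> [-16, -12, 22, 30, 48] -> -16
  [26, 45, -12, 3, 30, 38, 12, -1, -24] -> [26, -12, 30, 38, 12, -24] -> [23, -15, 27, 35, 9, -27] -> [30, -8, 34, 42, 16, -20] -> [-20, -8, 16, 30, 34, 42] -> -20
  [7, 44, -24] -> [44, -24] -> [41, -27] -> [48, -20] -> [-20, 48] -> -20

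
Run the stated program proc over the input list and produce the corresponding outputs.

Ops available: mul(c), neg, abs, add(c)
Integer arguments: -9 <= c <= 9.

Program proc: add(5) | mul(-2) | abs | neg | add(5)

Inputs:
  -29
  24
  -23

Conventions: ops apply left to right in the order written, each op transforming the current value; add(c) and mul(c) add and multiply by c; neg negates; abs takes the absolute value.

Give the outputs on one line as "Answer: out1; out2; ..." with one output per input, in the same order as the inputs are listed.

-43; -53; -31

Execution, op by op:
  -29 -> -24 -> 48 -> 48 -> -48 -> -43
  24 -> 29 -> -58 -> 58 -> -58 -> -53
  -23 -> -18 -> 36 -> 36 -> -36 -> -31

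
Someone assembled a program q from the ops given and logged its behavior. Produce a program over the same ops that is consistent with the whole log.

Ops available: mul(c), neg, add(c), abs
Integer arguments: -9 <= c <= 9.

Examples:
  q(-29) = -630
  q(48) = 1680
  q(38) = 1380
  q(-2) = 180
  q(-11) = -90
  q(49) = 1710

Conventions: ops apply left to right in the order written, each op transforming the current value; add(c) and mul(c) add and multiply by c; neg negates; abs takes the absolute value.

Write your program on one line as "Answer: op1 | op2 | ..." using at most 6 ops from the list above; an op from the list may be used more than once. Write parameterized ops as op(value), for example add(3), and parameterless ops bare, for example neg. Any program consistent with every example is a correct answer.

neg | add(-8) | neg | mul(-6) | mul(5) | neg

Check, running the answer program on each example:
  -29 -> 29 -> 21 -> -21 -> 126 -> 630 -> -630
  48 -> -48 -> -56 -> 56 -> -336 -> -1680 -> 1680
  38 -> -38 -> -46 -> 46 -> -276 -> -1380 -> 1380
  -2 -> 2 -> -6 -> 6 -> -36 -> -180 -> 180
  -11 -> 11 -> 3 -> -3 -> 18 -> 90 -> -90
  49 -> -49 -> -57 -> 57 -> -342 -> -1710 -> 1710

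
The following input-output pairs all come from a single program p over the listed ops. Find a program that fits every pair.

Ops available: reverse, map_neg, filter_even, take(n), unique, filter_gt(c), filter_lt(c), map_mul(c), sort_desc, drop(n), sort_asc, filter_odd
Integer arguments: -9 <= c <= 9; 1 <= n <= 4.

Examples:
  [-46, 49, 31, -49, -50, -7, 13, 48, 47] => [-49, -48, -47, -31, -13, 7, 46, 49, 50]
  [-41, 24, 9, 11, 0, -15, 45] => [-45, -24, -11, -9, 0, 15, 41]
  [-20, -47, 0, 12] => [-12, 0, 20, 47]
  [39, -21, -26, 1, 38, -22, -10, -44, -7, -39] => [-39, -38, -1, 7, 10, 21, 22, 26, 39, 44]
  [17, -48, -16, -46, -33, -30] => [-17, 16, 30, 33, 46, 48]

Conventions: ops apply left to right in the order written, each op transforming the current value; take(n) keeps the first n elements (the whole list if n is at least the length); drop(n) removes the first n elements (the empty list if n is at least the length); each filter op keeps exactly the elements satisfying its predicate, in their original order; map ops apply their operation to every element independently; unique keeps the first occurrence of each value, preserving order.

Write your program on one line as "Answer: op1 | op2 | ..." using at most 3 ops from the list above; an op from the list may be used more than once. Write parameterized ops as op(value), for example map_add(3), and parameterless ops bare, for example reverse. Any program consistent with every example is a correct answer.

sort_desc | map_neg

Check, running the answer program on each example:
  [-46, 49, 31, -49, -50, -7, 13, 48, 47] -> [49, 48, 47, 31, 13, -7, -46, -49, -50] -> [-49, -48, -47, -31, -13, 7, 46, 49, 50]
  [-41, 24, 9, 11, 0, -15, 45] -> [45, 24, 11, 9, 0, -15, -41] -> [-45, -24, -11, -9, 0, 15, 41]
  [-20, -47, 0, 12] -> [12, 0, -20, -47] -> [-12, 0, 20, 47]
  [39, -21, -26, 1, 38, -22, -10, -44, -7, -39] -> [39, 38, 1, -7, -10, -21, -22, -26, -39, -44] -> [-39, -38, -1, 7, 10, 21, 22, 26, 39, 44]
  [17, -48, -16, -46, -33, -30] -> [17, -16, -30, -33, -46, -48] -> [-17, 16, 30, 33, 46, 48]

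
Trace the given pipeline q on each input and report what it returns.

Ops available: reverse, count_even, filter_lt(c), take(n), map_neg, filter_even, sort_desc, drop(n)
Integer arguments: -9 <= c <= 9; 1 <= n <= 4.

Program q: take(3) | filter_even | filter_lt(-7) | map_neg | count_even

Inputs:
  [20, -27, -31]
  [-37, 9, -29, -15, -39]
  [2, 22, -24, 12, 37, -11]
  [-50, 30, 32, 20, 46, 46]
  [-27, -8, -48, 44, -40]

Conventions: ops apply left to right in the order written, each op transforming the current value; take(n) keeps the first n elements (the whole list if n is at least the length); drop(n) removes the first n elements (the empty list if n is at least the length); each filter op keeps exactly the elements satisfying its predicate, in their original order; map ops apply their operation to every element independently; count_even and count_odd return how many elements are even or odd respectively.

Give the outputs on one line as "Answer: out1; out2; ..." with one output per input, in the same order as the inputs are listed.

Execution, op by op:
  [20, -27, -31] -> [20, -27, -31] -> [20] -> [] -> [] -> 0
  [-37, 9, -29, -15, -39] -> [-37, 9, -29] -> [] -> [] -> [] -> 0
  [2, 22, -24, 12, 37, -11] -> [2, 22, -24] -> [2, 22, -24] -> [-24] -> [24] -> 1
  [-50, 30, 32, 20, 46, 46] -> [-50, 30, 32] -> [-50, 30, 32] -> [-50] -> [50] -> 1
  [-27, -8, -48, 44, -40] -> [-27, -8, -48] -> [-8, -48] -> [-8, -48] -> [8, 48] -> 2

0; 0; 1; 1; 2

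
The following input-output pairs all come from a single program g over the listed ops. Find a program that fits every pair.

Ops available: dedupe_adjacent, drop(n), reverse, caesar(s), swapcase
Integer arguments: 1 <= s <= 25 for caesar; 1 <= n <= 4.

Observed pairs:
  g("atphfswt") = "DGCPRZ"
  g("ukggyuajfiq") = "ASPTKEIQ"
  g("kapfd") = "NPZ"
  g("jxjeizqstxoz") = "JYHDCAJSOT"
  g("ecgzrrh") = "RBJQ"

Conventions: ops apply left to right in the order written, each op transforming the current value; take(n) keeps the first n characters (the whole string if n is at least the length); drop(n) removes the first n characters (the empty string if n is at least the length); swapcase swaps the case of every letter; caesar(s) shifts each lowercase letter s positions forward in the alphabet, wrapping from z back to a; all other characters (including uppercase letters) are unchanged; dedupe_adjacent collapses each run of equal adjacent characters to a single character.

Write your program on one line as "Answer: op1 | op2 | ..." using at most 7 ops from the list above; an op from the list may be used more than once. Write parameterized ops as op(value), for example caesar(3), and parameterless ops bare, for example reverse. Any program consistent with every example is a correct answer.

caesar(13) | drop(2) | reverse | dedupe_adjacent | caesar(23) | swapcase

Check, running the answer program on each example:
  "atphfswt" -> "ngcusfjg" -> "cusfjg" -> "gjfsuc" -> "gjfsuc" -> "dgcprz" -> "DGCPRZ"
  "ukggyuajfiq" -> "hxttlhnwsvd" -> "ttlhnwsvd" -> "dvswnhltt" -> "dvswnhlt" -> "asptkeiq" -> "ASPTKEIQ"
  "kapfd" -> "xncsq" -> "csq" -> "qsc" -> "qsc" -> "npz" -> "NPZ"
  "jxjeizqstxoz" -> "wkwrvmdfgkbm" -> "wrvmdfgkbm" -> "mbkgfdmvrw" -> "mbkgfdmvrw" -> "jyhdcajsot" -> "JYHDCAJSOT"
  "ecgzrrh" -> "rptmeeu" -> "tmeeu" -> "ueemt" -> "uemt" -> "rbjq" -> "RBJQ"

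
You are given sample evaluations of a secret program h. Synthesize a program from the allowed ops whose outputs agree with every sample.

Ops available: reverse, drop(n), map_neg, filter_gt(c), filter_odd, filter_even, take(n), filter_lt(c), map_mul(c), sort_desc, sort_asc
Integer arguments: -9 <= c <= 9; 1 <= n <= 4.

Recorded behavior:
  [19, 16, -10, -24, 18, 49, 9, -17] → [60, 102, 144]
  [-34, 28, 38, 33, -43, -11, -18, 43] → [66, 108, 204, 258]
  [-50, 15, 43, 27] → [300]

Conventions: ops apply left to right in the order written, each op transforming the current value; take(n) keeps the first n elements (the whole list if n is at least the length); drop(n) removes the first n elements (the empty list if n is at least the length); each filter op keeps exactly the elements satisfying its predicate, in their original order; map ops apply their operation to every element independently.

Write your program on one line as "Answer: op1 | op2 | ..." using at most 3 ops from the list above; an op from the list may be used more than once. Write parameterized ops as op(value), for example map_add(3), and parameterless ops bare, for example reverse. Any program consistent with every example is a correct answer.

map_mul(-6) | filter_gt(8) | sort_asc

Check, running the answer program on each example:
  [19, 16, -10, -24, 18, 49, 9, -17] -> [-114, -96, 60, 144, -108, -294, -54, 102] -> [60, 144, 102] -> [60, 102, 144]
  [-34, 28, 38, 33, -43, -11, -18, 43] -> [204, -168, -228, -198, 258, 66, 108, -258] -> [204, 258, 66, 108] -> [66, 108, 204, 258]
  [-50, 15, 43, 27] -> [300, -90, -258, -162] -> [300] -> [300]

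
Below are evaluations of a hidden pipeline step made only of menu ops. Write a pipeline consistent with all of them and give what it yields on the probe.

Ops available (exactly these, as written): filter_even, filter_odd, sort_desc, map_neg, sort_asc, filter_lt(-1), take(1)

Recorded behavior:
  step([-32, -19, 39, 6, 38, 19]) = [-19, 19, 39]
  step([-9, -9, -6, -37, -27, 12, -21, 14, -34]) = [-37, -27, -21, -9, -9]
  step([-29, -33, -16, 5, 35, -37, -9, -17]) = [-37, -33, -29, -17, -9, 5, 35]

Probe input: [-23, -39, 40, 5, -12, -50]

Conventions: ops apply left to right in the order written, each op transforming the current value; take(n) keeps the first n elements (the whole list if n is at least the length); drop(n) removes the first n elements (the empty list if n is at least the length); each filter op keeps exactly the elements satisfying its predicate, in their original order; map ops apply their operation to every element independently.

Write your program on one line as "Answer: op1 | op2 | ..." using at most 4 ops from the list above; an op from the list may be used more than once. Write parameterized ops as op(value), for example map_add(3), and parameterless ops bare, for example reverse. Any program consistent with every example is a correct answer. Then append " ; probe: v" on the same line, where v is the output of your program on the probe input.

sort_desc | filter_odd | sort_asc ; probe: [-39, -23, 5]

Check, running the answer program on each example:
  [-32, -19, 39, 6, 38, 19] -> [39, 38, 19, 6, -19, -32] -> [39, 19, -19] -> [-19, 19, 39]
  [-9, -9, -6, -37, -27, 12, -21, 14, -34] -> [14, 12, -6, -9, -9, -21, -27, -34, -37] -> [-9, -9, -21, -27, -37] -> [-37, -27, -21, -9, -9]
  [-29, -33, -16, 5, 35, -37, -9, -17] -> [35, 5, -9, -16, -17, -29, -33, -37] -> [35, 5, -9, -17, -29, -33, -37] -> [-37, -33, -29, -17, -9, 5, 35]
  probe: [-23, -39, 40, 5, -12, -50] -> [40, 5, -12, -23, -39, -50] -> [5, -23, -39] -> [-39, -23, 5]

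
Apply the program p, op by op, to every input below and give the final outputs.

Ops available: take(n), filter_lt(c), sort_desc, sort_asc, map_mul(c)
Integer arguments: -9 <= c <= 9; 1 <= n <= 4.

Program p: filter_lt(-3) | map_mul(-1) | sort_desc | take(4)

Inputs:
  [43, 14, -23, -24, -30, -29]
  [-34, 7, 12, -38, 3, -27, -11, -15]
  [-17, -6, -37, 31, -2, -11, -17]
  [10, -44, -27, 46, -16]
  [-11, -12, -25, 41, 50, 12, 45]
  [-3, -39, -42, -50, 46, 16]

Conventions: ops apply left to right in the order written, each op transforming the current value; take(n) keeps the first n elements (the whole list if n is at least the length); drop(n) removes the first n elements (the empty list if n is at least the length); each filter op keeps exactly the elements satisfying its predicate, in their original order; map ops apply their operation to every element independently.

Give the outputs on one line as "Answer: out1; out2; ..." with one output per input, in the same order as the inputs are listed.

[30, 29, 24, 23]; [38, 34, 27, 15]; [37, 17, 17, 11]; [44, 27, 16]; [25, 12, 11]; [50, 42, 39]

Execution, op by op:
  [43, 14, -23, -24, -30, -29] -> [-23, -24, -30, -29] -> [23, 24, 30, 29] -> [30, 29, 24, 23] -> [30, 29, 24, 23]
  [-34, 7, 12, -38, 3, -27, -11, -15] -> [-34, -38, -27, -11, -15] -> [34, 38, 27, 11, 15] -> [38, 34, 27, 15, 11] -> [38, 34, 27, 15]
  [-17, -6, -37, 31, -2, -11, -17] -> [-17, -6, -37, -11, -17] -> [17, 6, 37, 11, 17] -> [37, 17, 17, 11, 6] -> [37, 17, 17, 11]
  [10, -44, -27, 46, -16] -> [-44, -27, -16] -> [44, 27, 16] -> [44, 27, 16] -> [44, 27, 16]
  [-11, -12, -25, 41, 50, 12, 45] -> [-11, -12, -25] -> [11, 12, 25] -> [25, 12, 11] -> [25, 12, 11]
  [-3, -39, -42, -50, 46, 16] -> [-39, -42, -50] -> [39, 42, 50] -> [50, 42, 39] -> [50, 42, 39]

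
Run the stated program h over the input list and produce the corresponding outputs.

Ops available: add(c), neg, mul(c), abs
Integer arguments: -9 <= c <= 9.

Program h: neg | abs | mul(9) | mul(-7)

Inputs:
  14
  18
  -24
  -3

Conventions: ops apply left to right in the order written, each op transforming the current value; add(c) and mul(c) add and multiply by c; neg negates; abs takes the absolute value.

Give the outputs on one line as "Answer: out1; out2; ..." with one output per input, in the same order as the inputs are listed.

Execution, op by op:
  14 -> -14 -> 14 -> 126 -> -882
  18 -> -18 -> 18 -> 162 -> -1134
  -24 -> 24 -> 24 -> 216 -> -1512
  -3 -> 3 -> 3 -> 27 -> -189

-882; -1134; -1512; -189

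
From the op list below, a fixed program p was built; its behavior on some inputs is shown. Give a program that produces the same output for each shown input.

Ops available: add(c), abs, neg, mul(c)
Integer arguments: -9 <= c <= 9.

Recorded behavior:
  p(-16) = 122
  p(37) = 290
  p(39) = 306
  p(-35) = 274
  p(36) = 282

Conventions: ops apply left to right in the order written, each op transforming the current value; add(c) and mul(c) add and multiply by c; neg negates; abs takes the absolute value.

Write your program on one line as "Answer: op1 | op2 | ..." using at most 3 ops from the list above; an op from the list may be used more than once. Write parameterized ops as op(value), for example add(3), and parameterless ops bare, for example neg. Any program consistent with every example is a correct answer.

abs | mul(8) | add(-6)

Check, running the answer program on each example:
  -16 -> 16 -> 128 -> 122
  37 -> 37 -> 296 -> 290
  39 -> 39 -> 312 -> 306
  -35 -> 35 -> 280 -> 274
  36 -> 36 -> 288 -> 282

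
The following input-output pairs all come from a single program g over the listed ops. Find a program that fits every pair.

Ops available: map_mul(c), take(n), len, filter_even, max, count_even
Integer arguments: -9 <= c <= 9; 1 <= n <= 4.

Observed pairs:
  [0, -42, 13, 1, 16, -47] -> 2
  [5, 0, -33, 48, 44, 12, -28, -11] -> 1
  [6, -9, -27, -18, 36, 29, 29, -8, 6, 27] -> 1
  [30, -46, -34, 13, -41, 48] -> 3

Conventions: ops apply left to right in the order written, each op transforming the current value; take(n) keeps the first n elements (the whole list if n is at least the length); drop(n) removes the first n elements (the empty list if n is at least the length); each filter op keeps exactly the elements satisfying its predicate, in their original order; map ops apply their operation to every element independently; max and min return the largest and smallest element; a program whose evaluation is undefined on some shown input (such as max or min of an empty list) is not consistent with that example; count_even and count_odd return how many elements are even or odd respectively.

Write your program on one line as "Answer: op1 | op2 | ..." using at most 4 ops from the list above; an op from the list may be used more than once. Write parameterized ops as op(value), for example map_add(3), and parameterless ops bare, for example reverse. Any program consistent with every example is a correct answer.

take(4) | take(3) | filter_even | len

Check, running the answer program on each example:
  [0, -42, 13, 1, 16, -47] -> [0, -42, 13, 1] -> [0, -42, 13] -> [0, -42] -> 2
  [5, 0, -33, 48, 44, 12, -28, -11] -> [5, 0, -33, 48] -> [5, 0, -33] -> [0] -> 1
  [6, -9, -27, -18, 36, 29, 29, -8, 6, 27] -> [6, -9, -27, -18] -> [6, -9, -27] -> [6] -> 1
  [30, -46, -34, 13, -41, 48] -> [30, -46, -34, 13] -> [30, -46, -34] -> [30, -46, -34] -> 3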